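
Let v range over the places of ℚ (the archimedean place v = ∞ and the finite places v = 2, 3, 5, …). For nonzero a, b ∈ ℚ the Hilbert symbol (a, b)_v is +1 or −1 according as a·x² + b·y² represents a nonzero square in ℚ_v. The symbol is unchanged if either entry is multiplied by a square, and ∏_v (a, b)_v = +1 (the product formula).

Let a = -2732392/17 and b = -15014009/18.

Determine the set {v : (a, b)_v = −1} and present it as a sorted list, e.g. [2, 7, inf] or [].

[17, 23, 47, inf]

Mod squares: a ≡ -68714, b ≡ -30028018. Check v ∈ {∞, 2, 3, 13, 17, 19, 23, 43, 47}.
v=43: a=43^1·(≡36), b=43^1·(≡7) mod 43; (36|43)=+1, (7|43)=-1; (−1)^{1·1·21}·(+1)^1·(-1)^1 = +1.
v=2: v_2(a)=3, v_2(b)=-1; units ≡ 3, 7 (mod 8); ε·ε+αω+βω = 1·1+3·0+-1·1 ≡ 0  ⇒  (a,b)_2 = +1.
v=17: a=17^-1·(≡1), b=17^1·(≡7) mod 17; (1|17)=+1, (7|17)=-1; (−1)^{-1·1·8}·(+1)^1·(-1)^-1 = -1.
v=∞: -68714 < 0 and -30028018 < 0  ⇒  (a,b)_∞ = -1.
v=47: a=47^1·(≡14), b=47^1·(≡32) mod 47; (14|47)=+1, (32|47)=+1; (−1)^{1·1·23}·(+1)^1·(+1)^1 = -1.
v=19: a=19^0·(≡1), b=19^1·(≡1) mod 19; (1|19)=+1, (1|19)=+1; (−1)^{0·1·9}·(+1)^1·(+1)^0 = +1.
v=13: a=13^2·(≡1), b=13^0·(≡11) mod 13; (1|13)=+1, (11|13)=-1; (−1)^{2·0·6}·(+1)^0·(-1)^2 = +1.
v=23: a=23^0·(≡14), b=23^1·(≡4) mod 23; (14|23)=-1, (4|23)=+1; (−1)^{0·1·11}·(-1)^1·(+1)^0 = -1.
v=3: a=3^0·(≡1), b=3^-2·(≡2) mod 3; (1|3)=+1, (2|3)=-1; (−1)^{0·-2·1}·(+1)^-2·(-1)^0 = +1.
|Ram(-68714, -30028018)| = 4, even; anisotropic at {17, 23, 47, ∞}.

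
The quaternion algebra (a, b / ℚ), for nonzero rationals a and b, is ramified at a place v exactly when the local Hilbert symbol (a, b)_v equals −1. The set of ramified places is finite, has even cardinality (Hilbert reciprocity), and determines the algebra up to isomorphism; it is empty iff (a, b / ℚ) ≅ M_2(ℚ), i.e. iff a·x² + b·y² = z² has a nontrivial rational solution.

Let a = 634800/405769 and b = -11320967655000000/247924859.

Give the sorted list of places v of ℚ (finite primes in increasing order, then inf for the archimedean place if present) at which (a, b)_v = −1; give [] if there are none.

(a, b) ≡ (3, -2746445) mod (ℚ^×)²; places V = {2, 3, 5, 7, 13, 23, 29, 31, 47, ∞}.
(a,b)_23: α=2, u≡9; β=4, v≡18 (mod 23); (9|23)=+1, (18|23)=+1; sign (−1)^0·+1^4·+1^2 = +1.
(a,b)_∞: sgn(3)=+, sgn(-2746445)=−, so +1.
(a,b)_29: α=0, u≡19; β=1, v≡7 (mod 29); (19|29)=-1, (7|29)=+1; sign (−1)^0·-1^1·+1^0 = -1.
(a,b)_5: α=2, u≡3; β=7, v≡4 (mod 5); (3|5)=-1, (4|5)=+1; sign (−1)^0·-1^7·+1^2 = -1.
(a,b)_13: α=-2, u≡4; β=-3, v≡6 (mod 13); (4|13)=+1, (6|13)=-1; sign (−1)^0·+1^-3·-1^-2 = +1.
(a,b)_31: α=0, u≡23; β=1, v≡23 (mod 31); (23|31)=-1, (23|31)=-1; sign (−1)^0·-1^1·-1^0 = -1.
(a,b)_2: α=4, β=6; u≡3, v≡3 (mod 8); ε(u)ε(v)=1·1, αω(v)=4·1, βω(u)=6·1; sum ≡ 1  ⇒  -1.
(a,b)_47: α=0, u≡1; β=-1, v≡26 (mod 47); (1|47)=+1, (26|47)=-1; sign (−1)^0·+1^-1·-1^0 = +1.
(a,b)_3: α=1, u≡1; β=2, v≡1 (mod 3); (1|3)=+1, (1|3)=+1; sign (−1)^0·+1^2·+1^1 = +1.
(a,b)_7: α=-4, u≡5; β=-4, v≡5 (mod 7); (5|7)=-1, (5|7)=-1; sign (−1)^0·-1^-4·-1^-4 = +1.
|Ram(3, -2746445)| = 4, even; anisotropic at {2, 5, 29, 31}.

[2, 5, 29, 31]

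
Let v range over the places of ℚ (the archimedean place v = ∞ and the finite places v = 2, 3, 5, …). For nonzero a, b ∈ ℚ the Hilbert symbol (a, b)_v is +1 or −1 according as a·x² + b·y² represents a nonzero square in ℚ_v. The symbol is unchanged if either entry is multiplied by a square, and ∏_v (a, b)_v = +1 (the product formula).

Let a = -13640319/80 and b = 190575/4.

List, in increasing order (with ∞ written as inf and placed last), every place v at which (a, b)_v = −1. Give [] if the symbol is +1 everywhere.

Mod squares: a ≡ -1155, b ≡ 7. Check v ∈ {∞, 2, 3, 5, 7, 11}.
v=2: v_2(a)=-4, v_2(b)=-2; units ≡ 5, 7 (mod 8); ε·ε+αω+βω = 0·1+-4·0+-2·1 ≡ 0  ⇒  (a,b)_2 = +1.
v=3: a=3^11·(≡2), b=3^2·(≡1) mod 3; (2|3)=-1, (1|3)=+1; (−1)^{11·2·1}·(-1)^2·(+1)^11 = +1.
v=7: a=7^1·(≡5), b=7^1·(≡4) mod 7; (5|7)=-1, (4|7)=+1; (−1)^{1·1·3}·(-1)^1·(+1)^1 = +1.
v=∞: -1155 < 0 and 7 > 0  ⇒  (a,b)_∞ = +1.
v=5: a=5^-1·(≡1), b=5^2·(≡2) mod 5; (1|5)=+1, (2|5)=-1; (−1)^{-1·2·2}·(+1)^2·(-1)^-1 = -1.
v=11: a=11^1·(≡4), b=11^2·(≡6) mod 11; (4|11)=+1, (6|11)=-1; (−1)^{1·2·5}·(+1)^2·(-1)^1 = -1.
(-1155, 7 / ℚ) ramifies at {5, 11}: a division algebra.

[5, 11]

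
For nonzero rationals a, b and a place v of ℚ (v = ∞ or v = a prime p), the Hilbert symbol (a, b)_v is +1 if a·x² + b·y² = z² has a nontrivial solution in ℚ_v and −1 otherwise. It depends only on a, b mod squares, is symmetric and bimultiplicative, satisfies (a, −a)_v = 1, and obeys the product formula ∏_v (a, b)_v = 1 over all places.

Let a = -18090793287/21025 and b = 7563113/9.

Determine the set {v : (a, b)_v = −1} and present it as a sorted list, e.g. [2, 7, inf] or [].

[17, 31]

Mod squares: a ≡ -527, b ≡ 17. Check v ∈ {∞, 2, 3, 5, 7, 17, 23, 29, 31}.
v=31: a=31^3·(≡18), b=31^0·(≡22) mod 31; (18|31)=+1, (22|31)=-1; (−1)^{3·0·15}·(+1)^0·(-1)^3 = -1.
v=17: a=17^1·(≡7), b=17^1·(≡15) mod 17; (7|17)=-1, (15|17)=+1; (−1)^{1·1·8}·(-1)^1·(+1)^1 = -1.
v=29: a=29^-2·(≡23), b=29^2·(≡10) mod 29; (23|29)=+1, (10|29)=-1; (−1)^{-2·2·14}·(+1)^2·(-1)^-2 = +1.
v=2: v_2(a)=0, v_2(b)=0; units ≡ 1, 1 (mod 8); ε·ε+αω+βω = 0·0+0·0+0·0 ≡ 0  ⇒  (a,b)_2 = +1.
v=5: a=5^-2·(≡3), b=5^0·(≡2) mod 5; (3|5)=-1, (2|5)=-1; (−1)^{-2·0·2}·(-1)^0·(-1)^-2 = +1.
v=7: a=7^2·(≡6), b=7^0·(≡6) mod 7; (6|7)=-1, (6|7)=-1; (−1)^{2·0·3}·(-1)^0·(-1)^2 = +1.
v=23: a=23^0·(≡1), b=23^2·(≡22) mod 23; (1|23)=+1, (22|23)=-1; (−1)^{0·2·11}·(+1)^2·(-1)^0 = +1.
v=3: a=3^6·(≡1), b=3^-2·(≡2) mod 3; (1|3)=+1, (2|3)=-1; (−1)^{6·-2·1}·(+1)^-2·(-1)^6 = +1.
v=∞: -527 < 0 and 17 > 0  ⇒  (a,b)_∞ = +1.
Ram(-527, 17) = {17, 31}; no ℚ_17-point on the conic.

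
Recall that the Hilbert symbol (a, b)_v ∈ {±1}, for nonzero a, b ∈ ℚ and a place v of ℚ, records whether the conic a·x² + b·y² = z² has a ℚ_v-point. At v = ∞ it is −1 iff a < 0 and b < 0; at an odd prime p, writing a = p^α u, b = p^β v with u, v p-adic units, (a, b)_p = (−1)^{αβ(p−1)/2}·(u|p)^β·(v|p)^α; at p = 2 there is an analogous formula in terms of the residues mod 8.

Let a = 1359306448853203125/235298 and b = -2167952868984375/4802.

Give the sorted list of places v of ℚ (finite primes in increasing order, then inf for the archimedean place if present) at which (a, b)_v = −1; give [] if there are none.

[2, 3, 5, 19]

Mod squares: a ≡ 406410, b ≡ -78430. Check v ∈ {∞, 2, 3, 5, 7, 11, 19, 23, 31}.
v=19: a=19^3·(≡14), b=19^2·(≡8) mod 19; (14|19)=-1, (8|19)=-1; (−1)^{3·2·9}·(-1)^2·(-1)^3 = -1.
v=23: a=23^1·(≡13), b=23^1·(≡5) mod 23; (13|23)=+1, (5|23)=-1; (−1)^{1·1·11}·(+1)^1·(-1)^1 = +1.
v=11: a=11^4·(≡1), b=11^3·(≡3) mod 11; (1|11)=+1, (3|11)=+1; (−1)^{4·3·5}·(+1)^3·(+1)^4 = +1.
v=5: a=5^7·(≡2), b=5^7·(≡1) mod 5; (2|5)=-1, (1|5)=+1; (−1)^{7·7·2}·(-1)^7·(+1)^7 = -1.
v=2: v_2(a)=-1, v_2(b)=-1; units ≡ 5, 1 (mod 8); ε·ε+αω+βω = 0·0+-1·0+-1·1 ≡ 1  ⇒  (a,b)_2 = -1.
v=31: a=31^1·(≡2), b=31^1·(≡17) mod 31; (2|31)=+1, (17|31)=-1; (−1)^{1·1·15}·(+1)^1·(-1)^1 = +1.
v=∞: 406410 > 0 and -78430 < 0  ⇒  (a,b)_∞ = +1.
v=7: a=7^-6·(≡1), b=7^-4·(≡5) mod 7; (1|7)=+1, (5|7)=-1; (−1)^{-6·-4·3}·(+1)^-4·(-1)^-6 = +1.
v=3: a=3^5·(≡2), b=3^4·(≡2) mod 3; (2|3)=-1, (2|3)=-1; (−1)^{5·4·1}·(-1)^4·(-1)^5 = -1.
|Ram(406410, -78430)| = 4, even; anisotropic at {2, 3, 5, 19}.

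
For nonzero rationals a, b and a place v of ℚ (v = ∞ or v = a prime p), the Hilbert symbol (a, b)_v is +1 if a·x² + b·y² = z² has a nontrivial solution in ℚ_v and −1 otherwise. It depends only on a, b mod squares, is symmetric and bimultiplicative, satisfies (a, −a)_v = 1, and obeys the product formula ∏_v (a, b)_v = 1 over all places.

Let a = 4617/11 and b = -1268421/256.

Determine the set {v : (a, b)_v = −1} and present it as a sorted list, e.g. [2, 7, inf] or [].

Mod squares: a ≡ 627, b ≡ -4389. Check v ∈ {∞, 2, 3, 7, 11, 17, 19}.
v=19: a=19^1·(≡10), b=19^1·(≡5) mod 19; (10|19)=-1, (5|19)=+1; (−1)^{1·1·9}·(-1)^1·(+1)^1 = +1.
v=3: a=3^5·(≡2), b=3^1·(≡1) mod 3; (2|3)=-1, (1|3)=+1; (−1)^{5·1·1}·(-1)^1·(+1)^5 = +1.
v=11: a=11^-1·(≡8), b=11^1·(≡8) mod 11; (8|11)=-1, (8|11)=-1; (−1)^{-1·1·5}·(-1)^1·(-1)^-1 = -1.
v=7: a=7^0·(≡1), b=7^1·(≡5) mod 7; (1|7)=+1, (5|7)=-1; (−1)^{0·1·3}·(+1)^1·(-1)^0 = +1.
v=∞: 627 > 0 and -4389 < 0  ⇒  (a,b)_∞ = +1.
v=2: v_2(a)=0, v_2(b)=-8; units ≡ 3, 3 (mod 8); ε·ε+αω+βω = 1·1+0·1+-8·1 ≡ 1  ⇒  (a,b)_2 = -1.
v=17: a=17^0·(≡4), b=17^2·(≡14) mod 17; (4|17)=+1, (14|17)=-1; (−1)^{0·2·8}·(+1)^2·(-1)^0 = +1.
|Ram(627, -4389)| = 2, even; anisotropic at {2, 11}.

[2, 11]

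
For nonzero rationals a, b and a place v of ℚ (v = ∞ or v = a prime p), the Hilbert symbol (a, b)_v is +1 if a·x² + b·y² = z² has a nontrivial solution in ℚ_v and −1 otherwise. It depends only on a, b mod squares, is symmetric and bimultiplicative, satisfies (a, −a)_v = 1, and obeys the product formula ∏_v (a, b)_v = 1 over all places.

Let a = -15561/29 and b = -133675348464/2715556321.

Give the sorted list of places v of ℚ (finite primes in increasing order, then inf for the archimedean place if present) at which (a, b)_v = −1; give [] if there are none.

(a, b) ≡ (-50141, -119) mod (ℚ^×)²; places V = {2, 3, 7, 13, 17, 19, 29, 31, 41, ∞}.
(a,b)_41: α=0, u≡36; β=-4, v≡21 (mod 41); (36|41)=+1, (21|41)=+1; sign (−1)^0·+1^-4·+1^0 = +1.
(a,b)_29: α=-1, u≡12; β=0, v≡10 (mod 29); (12|29)=-1, (10|29)=-1; sign (−1)^0·-1^0·-1^-1 = -1.
(a,b)_∞: sgn(-50141)=−, sgn(-119)=−, so -1.
(a,b)_7: α=1, u≡3; β=5, v≡1 (mod 7); (3|7)=-1, (1|7)=+1; sign (−1)^1·-1^5·+1^1 = +1.
(a,b)_3: α=2, u≡1; β=4, v≡1 (mod 3); (1|3)=+1, (1|3)=+1; sign (−1)^0·+1^4·+1^2 = +1.
(a,b)_19: α=1, u≡15; β=2, v≡13 (mod 19); (15|19)=-1, (13|19)=-1; sign (−1)^0·-1^2·-1^1 = -1.
(a,b)_2: α=0, β=4; u≡3, v≡1 (mod 8); ε(u)ε(v)=1·0, αω(v)=0·0, βω(u)=4·1; sum ≡ 0  ⇒  +1.
(a,b)_17: α=0, u≡8; β=1, v≡14 (mod 17); (8|17)=+1, (14|17)=-1; sign (−1)^0·+1^1·-1^0 = +1.
(a,b)_13: α=1, u≡4; β=0, v≡7 (mod 13); (4|13)=+1, (7|13)=-1; sign (−1)^0·+1^0·-1^1 = -1.
(a,b)_31: α=0, u≡15; β=-2, v≡19 (mod 31); (15|31)=-1, (19|31)=+1; sign (−1)^0·-1^-2·+1^0 = +1.
Ram(-50141, -119) = {13, 19, 29, ∞}; no ℚ_13-point on the conic.

[13, 19, 29, inf]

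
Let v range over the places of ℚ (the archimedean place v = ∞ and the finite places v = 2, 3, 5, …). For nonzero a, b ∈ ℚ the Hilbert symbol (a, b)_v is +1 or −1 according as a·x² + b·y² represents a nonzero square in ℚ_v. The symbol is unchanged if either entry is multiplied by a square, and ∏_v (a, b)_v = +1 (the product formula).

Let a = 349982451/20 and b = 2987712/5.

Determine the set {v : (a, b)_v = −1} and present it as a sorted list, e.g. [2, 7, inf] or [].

(a, b) ≡ (440895, 25935) mod (ℚ^×)²; places V = {2, 3, 5, 7, 13, 17, 19, ∞}.
(a,b)_5: α=-1, u≡4; β=-1, v≡2 (mod 5); (4|5)=+1, (2|5)=-1; sign (−1)^0·+1^-1·-1^-1 = -1.
(a,b)_3: α=5, u≡1; β=3, v≡2 (mod 3); (1|3)=+1, (2|3)=-1; sign (−1)^1·+1^3·-1^5 = +1.
(a,b)_2: α=-2, β=6; u≡7, v≡7 (mod 8); ε(u)ε(v)=1·1, αω(v)=-2·0, βω(u)=6·0; sum ≡ 1  ⇒  -1.
(a,b)_17: α=1, u≡11; β=0, v≡6 (mod 17); (11|17)=-1, (6|17)=-1; sign (−1)^0·-1^0·-1^1 = -1.
(a,b)_19: α=1, u≡9; β=1, v≡16 (mod 19); (9|19)=+1, (16|19)=+1; sign (−1)^1·+1^1·+1^1 = -1.
(a,b)_∞: sgn(440895)=+, sgn(25935)=+, so +1.
(a,b)_13: α=1, u≡2; β=1, v≡2 (mod 13); (2|13)=-1, (2|13)=-1; sign (−1)^0·-1^1·-1^1 = +1.
(a,b)_7: α=3, u≡5; β=1, v≡1 (mod 7); (5|7)=-1, (1|7)=+1; sign (−1)^1·-1^1·+1^3 = +1.
(440895, 25935 / ℚ) ramifies at {2, 5, 17, 19}: a division algebra.

[2, 5, 17, 19]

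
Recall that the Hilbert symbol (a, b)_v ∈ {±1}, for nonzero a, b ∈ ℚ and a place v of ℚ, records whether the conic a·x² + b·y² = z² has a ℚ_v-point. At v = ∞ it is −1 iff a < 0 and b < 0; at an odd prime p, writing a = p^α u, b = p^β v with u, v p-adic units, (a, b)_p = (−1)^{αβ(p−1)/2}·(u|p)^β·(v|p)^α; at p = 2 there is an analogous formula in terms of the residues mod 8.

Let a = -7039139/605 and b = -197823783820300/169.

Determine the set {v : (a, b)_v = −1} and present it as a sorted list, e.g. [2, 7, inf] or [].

Mod squares: a ≡ -97495, b ≡ -43. Check v ∈ {∞, 2, 5, 11, 13, 17, 19, 31, 37, 43}.
v=37: a=37^1·(≡29), b=37^2·(≡35) mod 37; (29|37)=-1, (35|37)=-1; (−1)^{1·2·18}·(-1)^2·(-1)^1 = -1.
v=2: v_2(a)=0, v_2(b)=2; units ≡ 1, 5 (mod 8); ε·ε+αω+βω = 0·0+0·1+2·0 ≡ 0  ⇒  (a,b)_2 = +1.
v=31: a=31^1·(≡12), b=31^2·(≡1) mod 31; (12|31)=-1, (1|31)=+1; (−1)^{1·2·15}·(-1)^2·(+1)^1 = +1.
v=19: a=19^2·(≡8), b=19^0·(≡12) mod 19; (8|19)=-1, (12|19)=-1; (−1)^{2·0·9}·(-1)^0·(-1)^2 = +1.
v=11: a=11^-2·(≡5), b=11^2·(≡4) mod 11; (5|11)=+1, (4|11)=+1; (−1)^{-2·2·5}·(+1)^2·(+1)^-2 = +1.
v=5: a=5^-1·(≡1), b=5^2·(≡2) mod 5; (1|5)=+1, (2|5)=-1; (−1)^{-1·2·2}·(+1)^2·(-1)^-1 = -1.
v=13: a=13^0·(≡7), b=13^-2·(≡12) mod 13; (7|13)=-1, (12|13)=+1; (−1)^{0·-2·6}·(-1)^-2·(+1)^0 = +1.
v=∞: -97495 < 0 and -43 < 0  ⇒  (a,b)_∞ = -1.
v=17: a=17^1·(≡7), b=17^2·(≡8) mod 17; (7|17)=-1, (8|17)=+1; (−1)^{1·2·8}·(-1)^2·(+1)^1 = +1.
v=43: a=43^0·(≡30), b=43^1·(≡2) mod 43; (30|43)=-1, (2|43)=-1; (−1)^{0·1·21}·(-1)^1·(-1)^0 = -1.
Ram(-97495, -43) = {5, 37, 43, ∞}; no ℚ_5-point on the conic.

[5, 37, 43, inf]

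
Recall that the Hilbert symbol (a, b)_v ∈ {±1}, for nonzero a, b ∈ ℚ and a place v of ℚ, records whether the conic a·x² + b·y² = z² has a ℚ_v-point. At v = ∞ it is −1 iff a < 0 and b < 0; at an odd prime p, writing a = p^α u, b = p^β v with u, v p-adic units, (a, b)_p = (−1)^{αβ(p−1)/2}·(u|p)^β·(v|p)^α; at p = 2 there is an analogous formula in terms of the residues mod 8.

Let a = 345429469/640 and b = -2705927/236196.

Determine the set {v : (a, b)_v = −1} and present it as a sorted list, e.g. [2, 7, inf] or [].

Mod squares: a ≡ 11890, b ≡ -23. Check v ∈ {∞, 2, 3, 5, 7, 11, 23, 29, 41}.
v=7: a=7^4·(≡4), b=7^6·(≡6) mod 7; (4|7)=+1, (6|7)=-1; (−1)^{4·6·3}·(+1)^6·(-1)^4 = +1.
v=2: v_2(a)=-7, v_2(b)=-2; units ≡ 1, 1 (mod 8); ε·ε+αω+βω = 0·0+-7·0+-2·0 ≡ 0  ⇒  (a,b)_2 = +1.
v=11: a=11^2·(≡7), b=11^0·(≡10) mod 11; (7|11)=-1, (10|11)=-1; (−1)^{2·0·5}·(-1)^0·(-1)^2 = +1.
v=29: a=29^1·(≡23), b=29^0·(≡22) mod 29; (23|29)=+1, (22|29)=+1; (−1)^{1·0·14}·(+1)^0·(+1)^1 = +1.
v=∞: 11890 > 0 and -23 < 0  ⇒  (a,b)_∞ = +1.
v=41: a=41^1·(≡27), b=41^0·(≡10) mod 41; (27|41)=-1, (10|41)=+1; (−1)^{1·0·20}·(-1)^0·(+1)^1 = +1.
v=5: a=5^-1·(≡3), b=5^0·(≡3) mod 5; (3|5)=-1, (3|5)=-1; (−1)^{-1·0·2}·(-1)^0·(-1)^-1 = -1.
v=3: a=3^0·(≡1), b=3^-10·(≡1) mod 3; (1|3)=+1, (1|3)=+1; (−1)^{0·-10·1}·(+1)^-10·(+1)^0 = +1.
v=23: a=23^0·(≡14), b=23^1·(≡20) mod 23; (14|23)=-1, (20|23)=-1; (−1)^{0·1·11}·(-1)^1·(-1)^0 = -1.
(11890, -23 / ℚ) ramifies at {5, 23}: a division algebra.

[5, 23]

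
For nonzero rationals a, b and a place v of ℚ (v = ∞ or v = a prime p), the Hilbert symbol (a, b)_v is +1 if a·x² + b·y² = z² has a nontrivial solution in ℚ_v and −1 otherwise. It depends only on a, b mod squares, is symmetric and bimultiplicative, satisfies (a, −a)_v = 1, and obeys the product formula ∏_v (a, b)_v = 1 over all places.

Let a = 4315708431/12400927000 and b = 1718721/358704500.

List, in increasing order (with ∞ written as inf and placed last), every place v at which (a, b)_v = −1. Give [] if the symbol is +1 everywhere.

[2, 7]

(a, b) ≡ (2170, 5) mod (ℚ^×)²; places V = {2, 3, 5, 7, 11, 19, 23, 31, ∞}.
(a,b)_7: α=-1, u≡1; β=-2, v≡5 (mod 7); (1|7)=+1, (5|7)=-1; sign (−1)^0·+1^-2·-1^-1 = -1.
(a,b)_5: α=-3, u≡1; β=-3, v≡1 (mod 5); (1|5)=+1, (1|5)=+1; sign (−1)^0·+1^-3·+1^-3 = +1.
(a,b)_3: α=6, u≡1; β=2, v≡2 (mod 3); (1|3)=+1, (2|3)=-1; sign (−1)^0·+1^2·-1^6 = +1.
(a,b)_11: α=-6, u≡3; β=-4, v≡5 (mod 11); (3|11)=+1, (5|11)=+1; sign (−1)^0·+1^-4·+1^-6 = +1.
(a,b)_23: α=2, u≡8; β=2, v≡10 (mod 23); (8|23)=+1, (10|23)=-1; sign (−1)^0·+1^2·-1^2 = +1.
(a,b)_19: α=2, u≡16; β=2, v≡17 (mod 19); (16|19)=+1, (17|19)=+1; sign (−1)^0·+1^2·+1^2 = +1.
(a,b)_∞: sgn(2170)=+, sgn(5)=+, so +1.
(a,b)_2: α=-3, β=-2; u≡5, v≡5 (mod 8); ε(u)ε(v)=0·0, αω(v)=-3·1, βω(u)=-2·1; sum ≡ 1  ⇒  -1.
(a,b)_31: α=1, u≡25; β=0, v≡4 (mod 31); (25|31)=+1, (4|31)=+1; sign (−1)^0·+1^0·+1^1 = +1.
|Ram(2170, 5)| = 2, even; anisotropic at {2, 7}.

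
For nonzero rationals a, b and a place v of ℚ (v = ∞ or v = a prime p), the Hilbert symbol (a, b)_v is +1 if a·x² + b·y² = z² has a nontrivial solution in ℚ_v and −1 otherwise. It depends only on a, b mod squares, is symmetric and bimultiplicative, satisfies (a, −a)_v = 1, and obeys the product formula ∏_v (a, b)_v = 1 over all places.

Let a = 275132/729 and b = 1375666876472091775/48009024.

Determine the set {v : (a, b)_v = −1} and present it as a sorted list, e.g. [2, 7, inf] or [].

[2, 3, 11, 37]

Mod squares: a ≡ 407, b ≡ 145299. Check v ∈ {∞, 2, 3, 5, 7, 11, 13, 17, 37, 41}.
v=3: a=3^-6·(≡2), b=3^-7·(≡1) mod 3; (2|3)=-1, (1|3)=+1; (−1)^{-6·-7·1}·(-1)^-7·(+1)^-6 = -1.
v=11: a=11^1·(≡3), b=11^3·(≡1) mod 11; (3|11)=+1, (1|11)=+1; (−1)^{1·3·5}·(+1)^3·(+1)^1 = -1.
v=7: a=7^0·(≡4), b=7^-3·(≡4) mod 7; (4|7)=+1, (4|7)=+1; (−1)^{0·-3·3}·(+1)^-3·(+1)^0 = +1.
v=41: a=41^0·(≡34), b=41^2·(≡10) mod 41; (34|41)=-1, (10|41)=+1; (−1)^{0·2·20}·(-1)^2·(+1)^0 = +1.
v=17: a=17^0·(≡15), b=17^1·(≡4) mod 17; (15|17)=+1, (4|17)=+1; (−1)^{0·1·8}·(+1)^1·(+1)^0 = +1.
v=13: a=13^2·(≡3), b=13^4·(≡5) mod 13; (3|13)=+1, (5|13)=-1; (−1)^{2·4·6}·(+1)^4·(-1)^2 = +1.
v=2: v_2(a)=2, v_2(b)=-6; units ≡ 7, 3 (mod 8); ε·ε+αω+βω = 1·1+2·1+-6·0 ≡ 1  ⇒  (a,b)_2 = -1.
v=∞: 407 > 0 and 145299 > 0  ⇒  (a,b)_∞ = +1.
v=37: a=37^1·(≡27), b=37^3·(≡23) mod 37; (27|37)=+1, (23|37)=-1; (−1)^{1·3·18}·(+1)^3·(-1)^1 = -1.
v=5: a=5^0·(≡3), b=5^2·(≡4) mod 5; (3|5)=-1, (4|5)=+1; (−1)^{0·2·2}·(-1)^2·(+1)^0 = +1.
|Ram(407, 145299)| = 4, even; anisotropic at {2, 3, 11, 37}.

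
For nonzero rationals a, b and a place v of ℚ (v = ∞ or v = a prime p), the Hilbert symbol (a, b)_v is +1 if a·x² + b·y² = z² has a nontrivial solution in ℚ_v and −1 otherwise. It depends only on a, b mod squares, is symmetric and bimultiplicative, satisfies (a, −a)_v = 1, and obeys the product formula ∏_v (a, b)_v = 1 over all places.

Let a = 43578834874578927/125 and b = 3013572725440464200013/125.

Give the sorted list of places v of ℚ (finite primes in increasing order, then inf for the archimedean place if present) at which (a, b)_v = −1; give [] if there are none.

[3, 7, 13, 19]

(a, b) ≡ (19635, 10140585) mod (ℚ^×)²; places V = {2, 3, 5, 7, 11, 13, 17, 19, 23, ∞}.
(a,b)_7: α=3, u≡3; β=1, v≡6 (mod 7); (3|7)=-1, (6|7)=-1; sign (−1)^1·-1^1·-1^3 = -1.
(a,b)_13: α=0, u≡5; β=1, v≡8 (mod 13); (5|13)=-1, (8|13)=-1; sign (−1)^0·-1^1·-1^0 = -1.
(a,b)_19: α=2, u≡2; β=3, v≡5 (mod 19); (2|19)=-1, (5|19)=+1; sign (−1)^0·-1^3·+1^2 = -1.
(a,b)_5: α=-3, u≡2; β=-3, v≡3 (mod 5); (2|5)=-1, (3|5)=-1; sign (−1)^0·-1^-3·-1^-3 = +1.
(a,b)_3: α=5, u≡2; β=13, v≡2 (mod 3); (2|3)=-1, (2|3)=-1; sign (−1)^1·-1^13·-1^5 = -1.
(a,b)_2: α=0, β=0; u≡3, v≡1 (mod 8); ε(u)ε(v)=1·0, αω(v)=0·0, βω(u)=0·1; sum ≡ 0  ⇒  +1.
(a,b)_11: α=5, u≡5; β=4, v≡3 (mod 11); (5|11)=+1, (3|11)=+1; sign (−1)^0·+1^4·+1^5 = +1.
(a,b)_∞: sgn(19635)=+, sgn(10140585)=+, so +1.
(a,b)_17: α=1, u≡13; β=1, v≡1 (mod 17); (13|17)=+1, (1|17)=+1; sign (−1)^0·+1^1·+1^1 = +1.
(a,b)_23: α=2, u≡6; β=3, v≡6 (mod 23); (6|23)=+1, (6|23)=+1; sign (−1)^0·+1^3·+1^2 = +1.
Ram(19635, 10140585) = {3, 7, 13, 19}; no ℚ_3-point on the conic.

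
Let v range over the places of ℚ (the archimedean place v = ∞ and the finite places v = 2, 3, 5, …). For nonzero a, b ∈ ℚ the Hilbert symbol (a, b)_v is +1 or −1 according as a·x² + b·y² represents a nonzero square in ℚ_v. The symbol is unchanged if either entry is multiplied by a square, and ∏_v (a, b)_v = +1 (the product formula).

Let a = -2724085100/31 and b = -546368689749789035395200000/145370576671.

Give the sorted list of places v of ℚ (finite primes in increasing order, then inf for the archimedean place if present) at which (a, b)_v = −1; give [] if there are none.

Mod squares: a ≡ -24149, b ≡ -1328195. Check v ∈ {∞, 2, 3, 5, 11, 17, 19, 31, 41, 47}.
v=41: a=41^1·(≡19), b=41^3·(≡8) mod 41; (19|41)=-1, (8|41)=+1; (−1)^{1·3·20}·(-1)^3·(+1)^1 = -1.
v=19: a=19^1·(≡3), b=19^5·(≡2) mod 19; (3|19)=-1, (2|19)=-1; (−1)^{1·5·9}·(-1)^5·(-1)^1 = -1.
v=31: a=31^-1·(≡3), b=31^-3·(≡8) mod 31; (3|31)=-1, (8|31)=+1; (−1)^{-1·-3·15}·(-1)^-3·(+1)^-1 = +1.
v=11: a=11^2·(≡8), b=11^3·(≡2) mod 11; (8|11)=-1, (2|11)=-1; (−1)^{2·3·5}·(-1)^3·(-1)^2 = -1.
v=5: a=5^2·(≡1), b=5^5·(≡1) mod 5; (1|5)=+1, (1|5)=+1; (−1)^{2·5·2}·(+1)^5·(+1)^2 = +1.
v=17: a=17^2·(≡4), b=17^4·(≡1) mod 17; (4|17)=+1, (1|17)=+1; (−1)^{2·4·8}·(+1)^4·(+1)^2 = +1.
v=2: v_2(a)=2, v_2(b)=10; units ≡ 3, 5 (mod 8); ε·ε+αω+βω = 1·0+2·1+10·1 ≡ 0  ⇒  (a,b)_2 = +1.
v=3: a=3^0·(≡1), b=3^2·(≡1) mod 3; (1|3)=+1, (1|3)=+1; (−1)^{0·2·1}·(+1)^2·(+1)^0 = +1.
v=47: a=47^0·(≡16), b=47^-4·(≡37) mod 47; (16|47)=+1, (37|47)=+1; (−1)^{0·-4·23}·(+1)^-4·(+1)^0 = +1.
v=∞: -24149 < 0 and -1328195 < 0  ⇒  (a,b)_∞ = -1.
Ram(-24149, -1328195) = {11, 19, 41, ∞}; no ℚ_11-point on the conic.

[11, 19, 41, inf]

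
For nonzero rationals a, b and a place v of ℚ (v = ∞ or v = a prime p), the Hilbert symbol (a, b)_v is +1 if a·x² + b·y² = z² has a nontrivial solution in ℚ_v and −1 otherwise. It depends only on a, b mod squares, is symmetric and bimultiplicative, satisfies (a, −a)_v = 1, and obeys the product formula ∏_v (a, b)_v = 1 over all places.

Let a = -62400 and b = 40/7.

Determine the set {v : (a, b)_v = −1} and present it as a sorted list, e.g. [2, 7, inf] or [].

Mod squares: a ≡ -39, b ≡ 70. Check v ∈ {∞, 2, 3, 5, 7, 13}.
v=5: a=5^2·(≡4), b=5^1·(≡4) mod 5; (4|5)=+1, (4|5)=+1; (−1)^{2·1·2}·(+1)^1·(+1)^2 = +1.
v=3: a=3^1·(≡2), b=3^0·(≡1) mod 3; (2|3)=-1, (1|3)=+1; (−1)^{1·0·1}·(-1)^0·(+1)^1 = +1.
v=7: a=7^0·(≡5), b=7^-1·(≡5) mod 7; (5|7)=-1, (5|7)=-1; (−1)^{0·-1·3}·(-1)^-1·(-1)^0 = -1.
v=13: a=13^1·(≡10), b=13^0·(≡2) mod 13; (10|13)=+1, (2|13)=-1; (−1)^{1·0·6}·(+1)^0·(-1)^1 = -1.
v=∞: -39 < 0 and 70 > 0  ⇒  (a,b)_∞ = +1.
v=2: v_2(a)=6, v_2(b)=3; units ≡ 1, 3 (mod 8); ε·ε+αω+βω = 0·1+6·1+3·0 ≡ 0  ⇒  (a,b)_2 = +1.
(-39, 70 / ℚ) ramifies at {7, 13}: a division algebra.

[7, 13]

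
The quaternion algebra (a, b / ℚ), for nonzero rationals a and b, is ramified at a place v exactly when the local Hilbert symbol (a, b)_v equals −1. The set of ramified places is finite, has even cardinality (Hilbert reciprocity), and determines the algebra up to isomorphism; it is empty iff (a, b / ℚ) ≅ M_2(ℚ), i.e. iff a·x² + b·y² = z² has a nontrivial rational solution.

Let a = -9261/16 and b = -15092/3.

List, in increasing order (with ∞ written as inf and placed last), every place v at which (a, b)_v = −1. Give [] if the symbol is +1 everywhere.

[7, inf]

Mod squares: a ≡ -21, b ≡ -231. Check v ∈ {∞, 2, 3, 7, 11}.
v=∞: -21 < 0 and -231 < 0  ⇒  (a,b)_∞ = -1.
v=7: a=7^3·(≡4), b=7^3·(≡4) mod 7; (4|7)=+1, (4|7)=+1; (−1)^{3·3·3}·(+1)^3·(+1)^3 = -1.
v=3: a=3^3·(≡2), b=3^-1·(≡1) mod 3; (2|3)=-1, (1|3)=+1; (−1)^{3·-1·1}·(-1)^-1·(+1)^3 = +1.
v=2: v_2(a)=-4, v_2(b)=2; units ≡ 3, 1 (mod 8); ε·ε+αω+βω = 1·0+-4·0+2·1 ≡ 0  ⇒  (a,b)_2 = +1.
v=11: a=11^0·(≡9), b=11^1·(≡1) mod 11; (9|11)=+1, (1|11)=+1; (−1)^{0·1·5}·(+1)^1·(+1)^0 = +1.
|Ram(-21, -231)| = 2, even; anisotropic at {7, ∞}.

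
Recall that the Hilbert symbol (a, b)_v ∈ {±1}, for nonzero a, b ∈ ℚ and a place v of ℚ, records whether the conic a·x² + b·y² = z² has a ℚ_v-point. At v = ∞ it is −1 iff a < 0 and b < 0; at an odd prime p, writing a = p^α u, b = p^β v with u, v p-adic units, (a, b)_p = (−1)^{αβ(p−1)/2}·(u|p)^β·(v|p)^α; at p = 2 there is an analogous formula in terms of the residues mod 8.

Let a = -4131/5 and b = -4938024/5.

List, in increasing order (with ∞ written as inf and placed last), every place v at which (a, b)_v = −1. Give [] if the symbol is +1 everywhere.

[13, inf]

Mod squares: a ≡ -255, b ≡ -125970. Check v ∈ {∞, 2, 3, 5, 7, 13, 17, 19}.
v=19: a=19^0·(≡6), b=19^1·(≡1) mod 19; (6|19)=+1, (1|19)=+1; (−1)^{0·1·9}·(+1)^1·(+1)^0 = +1.
v=7: a=7^0·(≡4), b=7^2·(≡2) mod 7; (4|7)=+1, (2|7)=+1; (−1)^{0·2·3}·(+1)^2·(+1)^0 = +1.
v=2: v_2(a)=0, v_2(b)=3; units ≡ 1, 7 (mod 8); ε·ε+αω+βω = 0·1+0·0+3·0 ≡ 0  ⇒  (a,b)_2 = +1.
v=17: a=17^1·(≡16), b=17^1·(≡15) mod 17; (16|17)=+1, (15|17)=+1; (−1)^{1·1·8}·(+1)^1·(+1)^1 = +1.
v=∞: -255 < 0 and -125970 < 0  ⇒  (a,b)_∞ = -1.
v=3: a=3^5·(≡2), b=3^1·(≡1) mod 3; (2|3)=-1, (1|3)=+1; (−1)^{5·1·1}·(-1)^1·(+1)^5 = +1.
v=13: a=13^0·(≡11), b=13^1·(≡5) mod 13; (11|13)=-1, (5|13)=-1; (−1)^{0·1·6}·(-1)^1·(-1)^0 = -1.
v=5: a=5^-1·(≡4), b=5^-1·(≡1) mod 5; (4|5)=+1, (1|5)=+1; (−1)^{-1·-1·2}·(+1)^-1·(+1)^-1 = +1.
|Ram(-255, -125970)| = 2, even; anisotropic at {13, ∞}.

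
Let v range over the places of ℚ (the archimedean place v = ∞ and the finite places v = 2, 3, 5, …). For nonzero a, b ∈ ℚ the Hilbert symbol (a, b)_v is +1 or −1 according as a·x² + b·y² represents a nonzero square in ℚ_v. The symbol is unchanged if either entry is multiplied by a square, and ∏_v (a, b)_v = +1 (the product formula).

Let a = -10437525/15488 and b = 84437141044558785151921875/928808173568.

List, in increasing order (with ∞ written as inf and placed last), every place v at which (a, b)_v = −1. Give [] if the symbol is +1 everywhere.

[2, 3, 19, 37]

Mod squares: a ≡ -42, b ≡ 5259846. Check v ∈ {∞, 2, 3, 5, 7, 11, 19, 29, 37, 43, 47}.
v=11: a=11^-2·(≡8), b=11^-6·(≡3) mod 11; (8|11)=-1, (3|11)=+1; (−1)^{-2·-6·5}·(-1)^-6·(+1)^-2 = +1.
v=3: a=3^3·(≡1), b=3^19·(≡1) mod 3; (1|3)=+1, (1|3)=+1; (−1)^{3·19·1}·(+1)^19·(+1)^3 = -1.
v=19: a=19^0·(≡10), b=19^1·(≡17) mod 19; (10|19)=-1, (17|19)=+1; (−1)^{0·1·9}·(-1)^1·(+1)^0 = -1.
v=7: a=7^1·(≡4), b=7^4·(≡4) mod 7; (4|7)=+1, (4|7)=+1; (−1)^{1·4·3}·(+1)^4·(+1)^1 = +1.
v=47: a=47^2·(≡46), b=47^2·(≡29) mod 47; (46|47)=-1, (29|47)=-1; (−1)^{2·2·23}·(-1)^2·(-1)^2 = +1.
v=29: a=29^0·(≡5), b=29^1·(≡14) mod 29; (5|29)=+1, (14|29)=-1; (−1)^{0·1·14}·(+1)^1·(-1)^0 = +1.
v=5: a=5^2·(≡3), b=5^6·(≡1) mod 5; (3|5)=-1, (1|5)=+1; (−1)^{2·6·2}·(-1)^6·(+1)^2 = +1.
v=∞: -42 < 0 and 5259846 > 0  ⇒  (a,b)_∞ = +1.
v=43: a=43^0·(≡10), b=43^1·(≡3) mod 43; (10|43)=+1, (3|43)=-1; (−1)^{0·1·21}·(+1)^1·(-1)^0 = +1.
v=37: a=37^0·(≡13), b=37^1·(≡34) mod 37; (13|37)=-1, (34|37)=+1; (−1)^{0·1·18}·(-1)^1·(+1)^0 = -1.
v=2: v_2(a)=-7, v_2(b)=-19; units ≡ 3, 3 (mod 8); ε·ε+αω+βω = 1·1+-7·1+-19·1 ≡ 1  ⇒  (a,b)_2 = -1.
(-42, 5259846 / ℚ) ramifies at {2, 3, 19, 37}: a division algebra.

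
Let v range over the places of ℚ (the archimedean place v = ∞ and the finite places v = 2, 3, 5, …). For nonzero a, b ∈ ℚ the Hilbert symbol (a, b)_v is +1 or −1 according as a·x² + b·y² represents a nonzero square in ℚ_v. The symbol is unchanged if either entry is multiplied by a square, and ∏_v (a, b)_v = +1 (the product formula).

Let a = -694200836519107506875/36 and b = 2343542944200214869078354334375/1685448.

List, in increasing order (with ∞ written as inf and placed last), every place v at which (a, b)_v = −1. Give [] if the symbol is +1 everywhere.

(a, b) ≡ (-38421059, 3532863230) mod (ℚ^×)²; places V = {2, 3, 5, 11, 13, 17, 19, 29, 31, 37, 41, 43, ∞}.
(a,b)_31: α=1, u≡13; β=1, v≡9 (mod 31); (13|31)=-1, (9|31)=+1; sign (−1)^1·-1^1·+1^1 = +1.
(a,b)_29: α=2, u≡15; β=3, v≡19 (mod 29); (15|29)=-1, (19|29)=-1; sign (−1)^0·-1^3·-1^2 = -1.
(a,b)_11: α=2, u≡5; β=4, v≡6 (mod 11); (5|11)=+1, (6|11)=-1; sign (−1)^0·+1^4·-1^2 = +1.
(a,b)_13: α=2, u≡9; β=3, v≡11 (mod 13); (9|13)=+1, (11|13)=-1; sign (−1)^0·+1^3·-1^2 = +1.
(a,b)_5: α=4, u≡4; β=5, v≡4 (mod 5); (4|5)=+1, (4|5)=+1; sign (−1)^0·+1^5·+1^4 = +1.
(a,b)_19: α=1, u≡11; β=3, v≡13 (mod 19); (11|19)=+1, (13|19)=-1; sign (−1)^1·+1^3·-1^1 = +1.
(a,b)_43: α=1, u≡12; β=1, v≡27 (mod 43); (12|43)=-1, (27|43)=-1; sign (−1)^1·-1^1·-1^1 = -1.
(a,b)_∞: sgn(-38421059)=−, sgn(3532863230)=+, so +1.
(a,b)_2: α=-2, β=-3; u≡5, v≡7 (mod 8); ε(u)ε(v)=0·1, αω(v)=-2·0, βω(u)=-3·1; sum ≡ 1  ⇒  -1.
(a,b)_17: α=0, u≡14; β=-2, v≡8 (mod 17); (14|17)=-1, (8|17)=+1; sign (−1)^0·-1^-2·+1^0 = +1.
(a,b)_41: α=3, u≡11; β=4, v≡38 (mod 41); (11|41)=-1, (38|41)=-1; sign (−1)^0·-1^4·-1^3 = -1.
(a,b)_37: α=1, u≡32; β=1, v≡35 (mod 37); (32|37)=-1, (35|37)=-1; sign (−1)^0·-1^1·-1^1 = +1.
(a,b)_3: α=-2, u≡1; β=-6, v≡2 (mod 3); (1|3)=+1, (2|3)=-1; sign (−1)^0·+1^-6·-1^-2 = +1.
|Ram(-38421059, 3532863230)| = 4, even; anisotropic at {2, 29, 41, 43}.

[2, 29, 41, 43]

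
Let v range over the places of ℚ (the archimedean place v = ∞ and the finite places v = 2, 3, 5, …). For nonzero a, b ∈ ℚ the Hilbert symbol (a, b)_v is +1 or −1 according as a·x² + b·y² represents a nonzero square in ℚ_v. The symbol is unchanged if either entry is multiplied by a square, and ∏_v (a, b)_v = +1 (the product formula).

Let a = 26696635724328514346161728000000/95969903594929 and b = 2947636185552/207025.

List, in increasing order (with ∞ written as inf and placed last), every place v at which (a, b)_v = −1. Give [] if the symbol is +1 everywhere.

Mod squares: a ≡ 12673, b ≡ 1653. Check v ∈ {∞, 2, 3, 5, 7, 13, 17, 19, 23, 29}.
v=29: a=29^3·(≡3), b=29^1·(≡22) mod 29; (3|29)=-1, (22|29)=+1; (−1)^{3·1·14}·(-1)^1·(+1)^3 = -1.
v=23: a=23^5·(≡19), b=23^2·(≡22) mod 23; (19|23)=-1, (22|23)=-1; (−1)^{5·2·11}·(-1)^2·(-1)^5 = -1.
v=19: a=19^3·(≡8), b=19^1·(≡17) mod 19; (8|19)=-1, (17|19)=+1; (−1)^{3·1·9}·(-1)^1·(+1)^3 = +1.
v=17: a=17^0·(≡9), b=17^2·(≡1) mod 17; (9|17)=+1, (1|17)=+1; (−1)^{0·2·8}·(+1)^2·(+1)^0 = +1.
v=5: a=5^6·(≡3), b=5^-2·(≡2) mod 5; (3|5)=-1, (2|5)=-1; (−1)^{6·-2·2}·(-1)^-2·(-1)^6 = +1.
v=7: a=7^-6·(≡3), b=7^-2·(≡4) mod 7; (3|7)=-1, (4|7)=+1; (−1)^{-6·-2·3}·(-1)^-2·(+1)^-6 = +1.
v=3: a=3^18·(≡1), b=3^7·(≡2) mod 3; (1|3)=+1, (2|3)=-1; (−1)^{18·7·1}·(+1)^7·(-1)^18 = +1.
v=2: v_2(a)=12, v_2(b)=4; units ≡ 1, 5 (mod 8); ε·ε+αω+βω = 0·0+12·1+4·0 ≡ 0  ⇒  (a,b)_2 = +1.
v=13: a=13^-8·(≡6), b=13^-2·(≡2) mod 13; (6|13)=-1, (2|13)=-1; (−1)^{-8·-2·6}·(-1)^-2·(-1)^-8 = +1.
v=∞: 12673 > 0 and 1653 > 0  ⇒  (a,b)_∞ = +1.
Ram(12673, 1653) = {23, 29}; no ℚ_23-point on the conic.

[23, 29]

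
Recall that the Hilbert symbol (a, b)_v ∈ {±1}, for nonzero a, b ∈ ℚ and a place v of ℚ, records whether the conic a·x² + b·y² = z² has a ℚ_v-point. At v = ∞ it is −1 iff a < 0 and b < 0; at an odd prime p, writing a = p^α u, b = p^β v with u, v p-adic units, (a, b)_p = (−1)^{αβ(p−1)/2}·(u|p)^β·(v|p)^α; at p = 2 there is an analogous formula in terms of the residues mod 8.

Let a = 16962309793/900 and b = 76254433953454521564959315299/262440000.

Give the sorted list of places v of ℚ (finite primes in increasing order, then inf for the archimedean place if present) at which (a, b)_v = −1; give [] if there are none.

(a, b) ≡ (100368697, 7579) mod (ℚ^×)²; places V = {2, 3, 5, 11, 13, 17, 19, 41, 53, ∞}.
(a,b)_11: α=1, u≡3; β=5, v≡7 (mod 11); (3|11)=+1, (7|11)=-1; sign (−1)^1·+1^5·-1^1 = +1.
(a,b)_53: α=1, u≡46; β=3, v≡24 (mod 53); (46|53)=+1, (24|53)=+1; sign (−1)^0·+1^3·+1^1 = +1.
(a,b)_17: α=1, u≡9; β=4, v≡7 (mod 17); (9|17)=+1, (7|17)=-1; sign (−1)^0·+1^4·-1^1 = -1.
(a,b)_2: α=-2, β=-6; u≡1, v≡3 (mod 8); ε(u)ε(v)=0·1, αω(v)=-2·1, βω(u)=-6·0; sum ≡ 0  ⇒  +1.
(a,b)_19: α=1, u≡2; β=2, v≡4 (mod 19); (2|19)=-1, (4|19)=+1; sign (−1)^0·-1^2·+1^1 = +1.
(a,b)_41: α=1, u≡7; β=2, v≡34 (mod 41); (7|41)=-1, (34|41)=-1; sign (−1)^0·-1^2·-1^1 = -1.
(a,b)_∞: sgn(100368697)=+, sgn(7579)=+, so +1.
(a,b)_3: α=-2, u≡1; β=-8, v≡1 (mod 3); (1|3)=+1, (1|3)=+1; sign (−1)^0·+1^-8·+1^-2 = +1.
(a,b)_5: α=-2, u≡3; β=-4, v≡1 (mod 5); (3|5)=-1, (1|5)=+1; sign (−1)^0·-1^-4·+1^-2 = +1.
(a,b)_13: α=3, u≡7; β=7, v≡6 (mod 13); (7|13)=-1, (6|13)=-1; sign (−1)^0·-1^7·-1^3 = +1.
(100368697, 7579 / ℚ) ramifies at {17, 41}: a division algebra.

[17, 41]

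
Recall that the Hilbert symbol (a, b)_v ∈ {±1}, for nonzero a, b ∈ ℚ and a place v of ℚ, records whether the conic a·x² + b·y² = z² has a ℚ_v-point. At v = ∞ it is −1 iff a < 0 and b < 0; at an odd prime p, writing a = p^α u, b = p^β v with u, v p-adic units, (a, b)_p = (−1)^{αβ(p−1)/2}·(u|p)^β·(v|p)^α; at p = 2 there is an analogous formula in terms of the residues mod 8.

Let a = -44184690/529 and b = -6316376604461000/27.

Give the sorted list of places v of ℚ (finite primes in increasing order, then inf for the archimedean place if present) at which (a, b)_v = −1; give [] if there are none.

[2, 3, 5, 11, 29, inf]

Mod squares: a ≡ -60610, b ≡ -870. Check v ∈ {∞, 2, 3, 5, 7, 11, 19, 23, 29}.
v=3: a=3^6·(≡2), b=3^-3·(≡1) mod 3; (2|3)=-1, (1|3)=+1; (−1)^{6·-3·1}·(-1)^-3·(+1)^6 = -1.
v=19: a=19^1·(≡8), b=19^2·(≡7) mod 19; (8|19)=-1, (7|19)=+1; (−1)^{1·2·9}·(-1)^2·(+1)^1 = +1.
v=2: v_2(a)=1, v_2(b)=3; units ≡ 7, 5 (mod 8); ε·ε+αω+βω = 1·0+1·1+3·0 ≡ 1  ⇒  (a,b)_2 = -1.
v=7: a=7^0·(≡6), b=7^2·(≡5) mod 7; (6|7)=-1, (5|7)=-1; (−1)^{0·2·3}·(-1)^2·(-1)^0 = +1.
v=11: a=11^1·(≡3), b=11^4·(≡7) mod 11; (3|11)=+1, (7|11)=-1; (−1)^{1·4·5}·(+1)^4·(-1)^1 = -1.
v=5: a=5^1·(≡3), b=5^3·(≡1) mod 5; (3|5)=-1, (1|5)=+1; (−1)^{1·3·2}·(-1)^3·(+1)^1 = -1.
v=29: a=29^1·(≡3), b=29^3·(≡28) mod 29; (3|29)=-1, (28|29)=+1; (−1)^{1·3·14}·(-1)^3·(+1)^1 = -1.
v=23: a=23^-2·(≡12), b=23^0·(≡12) mod 23; (12|23)=+1, (12|23)=+1; (−1)^{-2·0·11}·(+1)^0·(+1)^-2 = +1.
v=∞: -60610 < 0 and -870 < 0  ⇒  (a,b)_∞ = -1.
Ram(-60610, -870) = {2, 3, 5, 11, 29, ∞}; no ℚ_2-point on the conic.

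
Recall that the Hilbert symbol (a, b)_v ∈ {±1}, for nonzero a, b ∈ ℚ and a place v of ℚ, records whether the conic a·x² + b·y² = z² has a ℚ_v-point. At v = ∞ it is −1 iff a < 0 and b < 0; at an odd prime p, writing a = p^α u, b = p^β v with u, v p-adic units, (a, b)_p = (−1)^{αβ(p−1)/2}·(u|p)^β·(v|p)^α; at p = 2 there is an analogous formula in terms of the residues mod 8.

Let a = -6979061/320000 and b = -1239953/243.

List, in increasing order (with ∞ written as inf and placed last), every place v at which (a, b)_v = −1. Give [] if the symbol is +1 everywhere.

Mod squares: a ≡ -48298, b ≡ -22011. Check v ∈ {∞, 2, 3, 5, 11, 13, 17, 19, 23, 29, 31, 41}.
v=11: a=11^0·(≡1), b=11^1·(≡5) mod 11; (1|11)=+1, (5|11)=+1; (−1)^{0·1·5}·(+1)^1·(+1)^0 = +1.
v=19: a=19^1·(≡4), b=19^0·(≡8) mod 19; (4|19)=+1, (8|19)=-1; (−1)^{1·0·9}·(+1)^0·(-1)^1 = -1.
v=5: a=5^-4·(≡2), b=5^0·(≡4) mod 5; (2|5)=-1, (4|5)=+1; (−1)^{-4·0·2}·(-1)^0·(+1)^-4 = +1.
v=31: a=31^1·(≡15), b=31^0·(≡3) mod 31; (15|31)=-1, (3|31)=-1; (−1)^{1·0·15}·(-1)^0·(-1)^1 = -1.
v=2: v_2(a)=-9, v_2(b)=0; units ≡ 3, 5 (mod 8); ε·ε+αω+βω = 1·0+-9·1+0·1 ≡ 1  ⇒  (a,b)_2 = -1.
v=3: a=3^0·(≡2), b=3^-5·(≡1) mod 3; (2|3)=-1, (1|3)=+1; (−1)^{0·-5·1}·(-1)^-5·(+1)^0 = -1.
v=13: a=13^0·(≡3), b=13^2·(≡11) mod 13; (3|13)=+1, (11|13)=-1; (−1)^{0·2·6}·(+1)^2·(-1)^0 = +1.
v=17: a=17^2·(≡16), b=17^0·(≡2) mod 17; (16|17)=+1, (2|17)=+1; (−1)^{2·0·8}·(+1)^0·(+1)^2 = +1.
v=∞: -48298 < 0 and -22011 < 0  ⇒  (a,b)_∞ = -1.
v=23: a=23^0·(≡13), b=23^1·(≡16) mod 23; (13|23)=+1, (16|23)=+1; (−1)^{0·1·11}·(+1)^1·(+1)^0 = +1.
v=41: a=41^1·(≡6), b=41^0·(≡24) mod 41; (6|41)=-1, (24|41)=-1; (−1)^{1·0·20}·(-1)^0·(-1)^1 = -1.
v=29: a=29^0·(≡16), b=29^1·(≡28) mod 29; (16|29)=+1, (28|29)=+1; (−1)^{0·1·14}·(+1)^1·(+1)^0 = +1.
Ram(-48298, -22011) = {2, 3, 19, 31, 41, ∞}; no ℚ_2-point on the conic.

[2, 3, 19, 31, 41, inf]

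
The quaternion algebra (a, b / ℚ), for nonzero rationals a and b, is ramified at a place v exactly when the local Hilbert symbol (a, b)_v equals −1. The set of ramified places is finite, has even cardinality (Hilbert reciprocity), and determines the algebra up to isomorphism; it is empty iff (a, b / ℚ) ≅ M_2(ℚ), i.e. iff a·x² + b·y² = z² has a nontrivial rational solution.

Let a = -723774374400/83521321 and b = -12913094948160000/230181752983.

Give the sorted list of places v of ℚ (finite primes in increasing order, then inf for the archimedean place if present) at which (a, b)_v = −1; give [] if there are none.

Mod squares: a ≡ -66, b ≡ -462. Check v ∈ {∞, 2, 3, 5, 7, 11, 13, 17, 19, 29, 37}.
v=2: v_2(a)=9, v_2(b)=9; units ≡ 7, 1 (mod 8); ε·ε+αω+βω = 1·0+9·0+9·0 ≡ 0  ⇒  (a,b)_2 = +1.
v=3: a=3^1·(≡2), b=3^1·(≡2) mod 3; (2|3)=-1, (2|3)=-1; (−1)^{1·1·1}·(-1)^1·(-1)^1 = -1.
v=13: a=13^-2·(≡1), b=13^-4·(≡6) mod 13; (1|13)=+1, (6|13)=-1; (−1)^{-2·-4·6}·(+1)^-4·(-1)^-2 = +1.
v=17: a=17^2·(≡15), b=17^4·(≡11) mod 17; (15|17)=+1, (11|17)=-1; (−1)^{2·4·8}·(+1)^4·(-1)^2 = +1.
v=11: a=11^3·(≡1), b=11^5·(≡10) mod 11; (1|11)=+1, (10|11)=-1; (−1)^{3·5·5}·(+1)^5·(-1)^3 = +1.
v=7: a=7^2·(≡2), b=7^-1·(≡2) mod 7; (2|7)=+1, (2|7)=+1; (−1)^{2·-1·3}·(+1)^-1·(+1)^2 = +1.
v=5: a=5^2·(≡4), b=5^4·(≡3) mod 5; (4|5)=+1, (3|5)=-1; (−1)^{2·4·2}·(+1)^4·(-1)^2 = +1.
v=∞: -66 < 0 and -462 < 0  ⇒  (a,b)_∞ = -1.
v=29: a=29^0·(≡14), b=29^-2·(≡18) mod 29; (14|29)=-1, (18|29)=-1; (−1)^{0·-2·14}·(-1)^-2·(-1)^0 = +1.
v=37: a=37^-2·(≡22), b=37^-2·(≡20) mod 37; (22|37)=-1, (20|37)=-1; (−1)^{-2·-2·18}·(-1)^-2·(-1)^-2 = +1.
v=19: a=19^-2·(≡3), b=19^0·(≡18) mod 19; (3|19)=-1, (18|19)=-1; (−1)^{-2·0·9}·(-1)^0·(-1)^-2 = +1.
Ram(-66, -462) = {3, ∞}; no ℚ_3-point on the conic.

[3, inf]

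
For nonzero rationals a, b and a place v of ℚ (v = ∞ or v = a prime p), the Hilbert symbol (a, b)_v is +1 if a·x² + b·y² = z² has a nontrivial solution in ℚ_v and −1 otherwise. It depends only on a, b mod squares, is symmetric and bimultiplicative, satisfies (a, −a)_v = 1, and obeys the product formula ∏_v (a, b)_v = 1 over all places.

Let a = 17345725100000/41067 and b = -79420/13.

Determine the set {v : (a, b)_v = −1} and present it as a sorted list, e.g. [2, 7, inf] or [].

[2, 3, 5, 13]

(a, b) ≡ (330, -715) mod (ℚ^×)²; places V = {2, 3, 5, 11, 13, 19, ∞}.
(a,b)_5: α=5, u≡1; β=1, v≡2 (mod 5); (1|5)=+1, (2|5)=-1; sign (−1)^0·+1^1·-1^5 = -1.
(a,b)_13: α=-2, u≡7; β=-1, v≡10 (mod 13); (7|13)=-1, (10|13)=+1; sign (−1)^0·-1^-1·+1^-2 = -1.
(a,b)_3: α=-5, u≡2; β=0, v≡2 (mod 3); (2|3)=-1, (2|3)=-1; sign (−1)^0·-1^0·-1^-5 = -1.
(a,b)_11: α=3, u≡10; β=1, v≡9 (mod 11); (10|11)=-1, (9|11)=+1; sign (−1)^1·-1^1·+1^3 = +1.
(a,b)_19: α=4, u≡17; β=2, v≡5 (mod 19); (17|19)=+1, (5|19)=+1; sign (−1)^0·+1^2·+1^4 = +1.
(a,b)_∞: sgn(330)=+, sgn(-715)=−, so +1.
(a,b)_2: α=5, β=2; u≡5, v≡5 (mod 8); ε(u)ε(v)=0·0, αω(v)=5·1, βω(u)=2·1; sum ≡ 1  ⇒  -1.
(330, -715 / ℚ) ramifies at {2, 3, 5, 13}: a division algebra.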